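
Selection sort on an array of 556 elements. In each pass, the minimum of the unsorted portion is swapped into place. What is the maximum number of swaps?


Selection sort performs one swap per pass:
  Pass 1: find min in positions 0 to 555, swap with position 0
  Pass 2: find min in positions 1 to 555, swap with position 1
  Pass 3: find min in positions 2 to 555, swap with position 2
  Pass 4: find min in positions 3 to 555, swap with position 3
  Pass 5: find min in positions 4 to 555, swap with position 4
  ... (550 more passes)
Total passes (and swaps) = n - 1 = 556 - 1 = 555


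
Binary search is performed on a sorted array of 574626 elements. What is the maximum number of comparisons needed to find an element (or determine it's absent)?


Binary search halves the search space each comparison:
  Step 1: search space = 574626 -> 287313
  Step 2: search space = 287313 -> 143656
  Step 3: search space = 143656 -> 71828
  Step 4: search space = 71828 -> 35914
  Step 5: search space = 35914 -> 17957
  Step 6: search space = 17957 -> 8978
  Step 7: search space = 8978 -> 4489
  Step 8: search space = 4489 -> 2244
  Step 9: search space = 2244 -> 1122
  Step 10: search space = 1122 -> 561
  Step 11: search space = 561 -> 280
  Step 12: search space = 280 -> 140
  Step 13: search space = 140 -> 70
  Step 14: search space = 70 -> 35
  Step 15: search space = 35 -> 17
  Step 16: search space = 17 -> 8
  Step 17: search space = 8 -> 4
  Step 18: search space = 4 -> 2
  Step 19: search space = 2 -> 1
  Step 20: search space = 1 (final check)
Maximum comparisons = floor(log2(574626)) + 1 = 19 + 1 = 20


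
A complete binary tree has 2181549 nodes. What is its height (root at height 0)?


In a complete binary tree, level k holds nodes 2^k .. 2^(k+1)-1 (1-indexed).
Height = floor(log2(n)) = floor(log2(2181549)) = 21
Check: 2^21 = 2097152 <= 2181549 < 4194304 = 2^22


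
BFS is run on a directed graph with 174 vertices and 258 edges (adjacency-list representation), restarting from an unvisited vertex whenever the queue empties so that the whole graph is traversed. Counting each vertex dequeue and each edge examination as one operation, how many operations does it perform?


A full BFS traversal dequeues each vertex exactly once and examines each directed edge exactly once.
V = 174 (vertex processing cost)
E = 258 (edge examination cost)
Total operations proportional to V + E = 174 + 258 = 432


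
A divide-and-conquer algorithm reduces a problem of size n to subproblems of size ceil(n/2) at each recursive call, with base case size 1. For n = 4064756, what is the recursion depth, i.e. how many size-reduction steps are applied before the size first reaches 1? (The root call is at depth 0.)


Each step divides the size by 2 (rounding up); after k steps the size is ceil(n/2^k), which equals 1 exactly when 2^k >= n.
So the depth is the smallest k with 2^k >= 4064756, i.e. ceil(log_2(4064756)).
2^21 = 2097152 < 4064756 <= 4194304 = 2^22
Recursion depth = 22


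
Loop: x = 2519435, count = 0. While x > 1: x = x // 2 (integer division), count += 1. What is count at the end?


The variable x halves each step:
x = 2519435 -> 1259717 -> 629858 -> 314929 -> 157464 -> 78732 -> 39366 -> 19683 -> 9841 -> 4920 -> 2460 -> 1230 -> 615 -> 307 -> 153 -> 76 -> 38 -> 19 -> 9 -> 4 -> 2 -> 1
Number of halvings = floor(log2(2519435)) = 21


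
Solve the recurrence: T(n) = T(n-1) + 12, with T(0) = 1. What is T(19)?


Unrolling the recurrence:
T(19) = T(18) + 12
       = T(17) + 12 + 12
       = T(16) + 12*3
       ...
       = T(0) + 12*19
       = 1 + 228 = 229


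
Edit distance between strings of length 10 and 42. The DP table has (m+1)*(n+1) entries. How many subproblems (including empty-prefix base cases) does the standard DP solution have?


The table includes base cases (empty prefixes).
Rows: (m+1) = 11
Columns: (n+1) = 43
Total = 11 * 43 = 473


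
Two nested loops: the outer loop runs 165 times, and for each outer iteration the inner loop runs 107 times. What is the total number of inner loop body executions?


Outer loop: 165 iterations
Inner loop: 107 iterations per outer iteration
Total = 165 * 107 = 17655


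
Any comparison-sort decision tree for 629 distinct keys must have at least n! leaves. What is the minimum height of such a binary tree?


A binary decision tree of height h has at most 2^h leaves and needs at least n! of them, so h >= ceil(log2(n!)).
629! is far too large to multiply out, so use Stirling's series:
  ln(n!) ~ n ln n - n + (1/2) ln(2 pi n) + 1/(12n)  (error below 1/(360 n^3), negligible here)
  ln(629) = 6.4441313
  n ln n = 629 * 6.4441313 = 4053.3586
  (1/2) ln(2 pi * 629) = (1/2) ln(3952.1236) = 4.1410
  1/(12*629) = 0.0001
  ln(629!) ~ 4053.3586 - 629 + 4.1410 + 0.0001 = 3428.4997
Convert to base 2: log2(629!) = 3428.4997 / ln 2 = 3428.4997 / 0.69314718 = 4946.2795
ceil(4946.2795) = 4947


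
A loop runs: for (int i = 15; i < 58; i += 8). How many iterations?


Loop starts at i = 15, increments by 8, stops when i >= 58.
Number of iterations = ceil((58 - 15) / 8)
= ceil(43 / 8)
= 6


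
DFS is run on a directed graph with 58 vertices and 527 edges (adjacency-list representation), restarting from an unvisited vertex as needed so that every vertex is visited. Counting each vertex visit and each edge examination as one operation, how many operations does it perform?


A full DFS traversal processes each vertex exactly once (push/pop on stack).
Each directed edge is examined once.
V = 58, E = 527
V + E = 585


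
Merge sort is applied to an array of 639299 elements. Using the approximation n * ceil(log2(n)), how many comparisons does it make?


Merge sort divides the array into halves recursively.
Number of levels = ceil(log2(639299)) = 20
At each level, approximately n = 639299 comparisons are needed for merging.
Total comparisons ~ n * ceil(log2(n)) = 639299 * 20 = 12785980


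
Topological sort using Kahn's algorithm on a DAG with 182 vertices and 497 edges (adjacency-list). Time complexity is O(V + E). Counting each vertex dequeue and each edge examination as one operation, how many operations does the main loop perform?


Kahn's algorithm:
  1. Compute in-degrees: O(V + E)
  2. Process queue: each vertex dequeued once (O(V))
     each edge examined once (O(E))
Total = V + E = 182 + 497 = 679


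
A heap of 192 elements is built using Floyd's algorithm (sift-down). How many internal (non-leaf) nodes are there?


Leaf nodes occupy roughly half the array.
Sift-down is called for each internal node, starting from the last one.
Internal nodes = floor(n/2) = floor(192/2) = 96


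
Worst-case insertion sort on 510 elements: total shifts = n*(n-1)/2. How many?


Sum of shifts = 1 + 2 + 3 + ... + 509
= 510 * 509 / 2
= 259590 / 2
= 129795


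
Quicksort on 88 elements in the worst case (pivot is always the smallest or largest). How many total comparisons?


In the worst case, each partition step picks the worst pivot:
  Partition 1: 87 comparisons (n-1 elements to compare)
  Partition 2: 86 comparisons
  Partition 3: 85 comparisons
  Partition 4: 84 comparisons
  Partition 5: 83 comparisons
  ...
  Last partition: 0 comparisons
Total = (n-1) + (n-2) + ... + 1 + 0 = n*(n-1)/2
= 88*87/2 = 3828


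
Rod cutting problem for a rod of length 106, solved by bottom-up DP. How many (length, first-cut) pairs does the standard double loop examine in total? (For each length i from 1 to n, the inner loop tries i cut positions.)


For each subproblem length i = 1..106, the inner loop considers i possible first cuts.
Total = 1 + 2 + ... + 106
= 106*(106+1)/2
= 106*107/2 = 5671


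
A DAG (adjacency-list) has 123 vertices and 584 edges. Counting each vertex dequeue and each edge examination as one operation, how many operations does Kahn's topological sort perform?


V = 123 (vertex processing)
E = 584 (edge processing)
V + E = 123 + 584 = 707


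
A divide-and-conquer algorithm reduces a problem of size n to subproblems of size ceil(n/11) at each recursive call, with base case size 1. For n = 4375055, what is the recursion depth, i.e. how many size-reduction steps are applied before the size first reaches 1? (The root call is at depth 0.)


Each step divides the size by 11 (rounding up); after k steps the size is ceil(n/11^k), which equals 1 exactly when 11^k >= n.
So the depth is the smallest k with 11^k >= 4375055, i.e. ceil(log_11(4375055)).
11^6 = 1771561 < 4375055 <= 19487171 = 11^7
Recursion depth = 7


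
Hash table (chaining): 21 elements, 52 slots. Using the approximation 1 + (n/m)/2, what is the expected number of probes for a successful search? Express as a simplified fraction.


Computing expected probes:
alpha = 21/52
= 1 + alpha/2
= 1 + 21/(2*52)
= (2*52 + 21) / (2*52)
= 125/104


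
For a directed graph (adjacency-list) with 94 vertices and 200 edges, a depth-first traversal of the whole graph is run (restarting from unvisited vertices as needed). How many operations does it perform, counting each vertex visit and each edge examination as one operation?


A full DFS traversal visits each vertex once and examines each edge once.
V = 94
E = 200
Sum = 94 + 200 = 294


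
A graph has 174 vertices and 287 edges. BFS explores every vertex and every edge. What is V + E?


A full BFS traversal dequeues each vertex once and examines each edge once.
Vertex visits: 174
Edge visits: 287
V + E = 174 + 287 = 461


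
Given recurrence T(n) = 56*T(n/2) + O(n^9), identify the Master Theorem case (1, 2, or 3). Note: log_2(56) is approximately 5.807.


Master Theorem parameters: a=56, b=2, c=9
log_b(a) = 5.807
Compare b^c with a: 2^9 = 512 > 56, so c > log_b(a).
Comparing c=9 vs log_b(a)=5.807:
9 > 5.807 => Case 3
Result: T(n) = O(n^9)
Master Theorem case = 3


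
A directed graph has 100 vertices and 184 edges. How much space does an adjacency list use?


Adjacency list: one list head per vertex + one entry per edge
Vertex heads: 100
Edge entries: 184
Total = 100 + 184 = 284


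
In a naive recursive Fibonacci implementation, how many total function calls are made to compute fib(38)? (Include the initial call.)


Let C(m) = total calls to evaluate fib(m). Then C(0)=C(1)=1, and
C(m) = 1 + C(m-1) + C(m-2) for m >= 2.
Build the table (each entry = 1 + previous two):
  C(0) = 1
  C(1) = 1
  C(2) = 1 + 1 + 1 = 3
  C(3) = 1 + 3 + 1 = 5
  C(4) = 1 + 5 + 3 = 9
  C(5) = 1 + 9 + 5 = 15
  C(6) = 1 + 15 + 9 = 25
  C(7) = 1 + 25 + 15 = 41
  C(8) = 1 + 41 + 25 = 67
  C(9) = 1 + 67 + 41 = 109
  C(10) = 1 + 109 + 67 = 177
  C(11) = 1 + 177 + 109 = 287
  C(12) = 1 + 287 + 177 = 465
  C(13) = 1 + 465 + 287 = 753
  C(14) = 1 + 753 + 465 = 1219
  C(15) = 1 + 1219 + 753 = 1973
  C(16) = 1 + 1973 + 1219 = 3193
  C(17) = 1 + 3193 + 1973 = 5167
  C(18) = 1 + 5167 + 3193 = 8361
  C(19) = 1 + 8361 + 5167 = 13529
  C(20) = 1 + 13529 + 8361 = 21891
  C(21) = 1 + 21891 + 13529 = 35421
  C(22) = 1 + 35421 + 21891 = 57313
  C(23) = 1 + 57313 + 35421 = 92735
  C(24) = 1 + 92735 + 57313 = 150049
  C(25) = 1 + 150049 + 92735 = 242785
  C(26) = 1 + 242785 + 150049 = 392835
  C(27) = 1 + 392835 + 242785 = 635621
  C(28) = 1 + 635621 + 392835 = 1028457
  C(29) = 1 + 1028457 + 635621 = 1664079
  C(30) = 1 + 1664079 + 1028457 = 2692537
  C(31) = 1 + 2692537 + 1664079 = 4356617
  C(32) = 1 + 4356617 + 2692537 = 7049155
  C(33) = 1 + 7049155 + 4356617 = 11405773
  C(34) = 1 + 11405773 + 7049155 = 18454929
  C(35) = 1 + 18454929 + 11405773 = 29860703
  C(36) = 1 + 29860703 + 18454929 = 48315633
  C(37) = 1 + 48315633 + 29860703 = 78176337
  C(38) = 1 + 78176337 + 48315633 = 126491971
Total calls for fib(38) = 126491971


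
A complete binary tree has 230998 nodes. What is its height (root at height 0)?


In a complete binary tree, level k holds nodes 2^k .. 2^(k+1)-1 (1-indexed).
Height = floor(log2(n)) = floor(log2(230998)) = 17
Check: 2^17 = 131072 <= 230998 < 262144 = 2^18


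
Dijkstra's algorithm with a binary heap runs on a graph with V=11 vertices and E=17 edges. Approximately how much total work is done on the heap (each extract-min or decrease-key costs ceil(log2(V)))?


Dijkstra with a binary heap: each vertex is extracted once, each edge may relax once.
Each heap operation costs O(log V).
V + E = 11 + 17 = 28
ceil(log2(11)) = 4 (since 2^3 = 8 < 11 <= 16 = 2^4)
Total heap work = (V+E) * ceil(log2(V)) = 28 * 4 = 112


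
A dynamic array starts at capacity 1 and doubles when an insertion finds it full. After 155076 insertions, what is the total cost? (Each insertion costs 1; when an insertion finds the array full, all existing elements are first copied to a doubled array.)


Insertion cost: 155076 (one per element)
Resizes occur just before inserting elements 2, 3, 5, 9, ...
Elements copied at each resize: 1 + 2 + 4 + 8 + 16 + 32 + 64 + 128 + 256 + 512 + 1024 + 2048 + 4096 + 8192 + 16384 + 32768 + 65536 + 131072
Sum of copies = 262143 (geometric series: 2^k - 1)
Total = 155076 + 262143 = 417219


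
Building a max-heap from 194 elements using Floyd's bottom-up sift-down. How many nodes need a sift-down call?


In a heap of 194 elements (0-indexed array):
  Last element index: 193
  Parent of last element: floor((193 - 1) / 2) = 96
  Internal nodes: indices 0 to 96
  Count = floor(194/2) = 97


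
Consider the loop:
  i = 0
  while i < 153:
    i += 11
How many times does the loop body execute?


Starting at i = 0, each iteration adds 11.
Iterations until i >= 153:
  Iteration 1: i = 0 -> i = 11
  Iteration 2: i = 11 -> i = 22
  Iteration 3: i = 22 -> i = 33
  Iteration 4: i = 33 -> i = 44
  Iteration 5: i = 44 -> i = 55
  Iteration 6: i = 55 -> i = 66
  Iteration 7: i = 66 -> i = 77
  Iteration 8: i = 77 -> i = 88
  ... continuing ...
Total iterations = ceil(153/11) = 14


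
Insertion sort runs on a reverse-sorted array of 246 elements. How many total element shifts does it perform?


Sum of shifts = 1 + 2 + 3 + ... + 245
= 246 * 245 / 2
= 60270 / 2
= 30135


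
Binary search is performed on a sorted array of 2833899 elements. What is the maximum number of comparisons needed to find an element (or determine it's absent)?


Binary search halves the search space each comparison:
  Step 1: search space = 2833899 -> 1416949
  Step 2: search space = 1416949 -> 708474
  Step 3: search space = 708474 -> 354237
  Step 4: search space = 354237 -> 177118
  Step 5: search space = 177118 -> 88559
  Step 6: search space = 88559 -> 44279
  Step 7: search space = 44279 -> 22139
  Step 8: search space = 22139 -> 11069
  Step 9: search space = 11069 -> 5534
  Step 10: search space = 5534 -> 2767
  Step 11: search space = 2767 -> 1383
  Step 12: search space = 1383 -> 691
  Step 13: search space = 691 -> 345
  Step 14: search space = 345 -> 172
  Step 15: search space = 172 -> 86
  Step 16: search space = 86 -> 43
  Step 17: search space = 43 -> 21
  Step 18: search space = 21 -> 10
  Step 19: search space = 10 -> 5
  Step 20: search space = 5 -> 2
  Step 21: search space = 2 -> 1
  Step 22: search space = 1 (final check)
Maximum comparisons = floor(log2(2833899)) + 1 = 21 + 1 = 22


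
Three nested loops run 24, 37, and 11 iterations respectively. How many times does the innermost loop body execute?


Loop 1 (outermost): 24 iterations
Loop 2 (middle): 37 iterations per outer
Loop 3 (innermost): 11 iterations per middle
Total = 24 * 37 * 11 = 9768


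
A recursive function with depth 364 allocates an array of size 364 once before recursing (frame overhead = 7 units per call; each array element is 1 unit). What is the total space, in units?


Array allocation: 364 units (allocated once)
Stack frames: 364 deep * 7 per frame = 2548 units
Total = 364 + 2548 = 2912


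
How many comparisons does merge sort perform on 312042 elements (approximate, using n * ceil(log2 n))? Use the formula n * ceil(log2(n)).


Recursion depth: ceil(log2(312042)) = 19
Each recursion level merges n = 312042 elements
Total = 312042 * 19 = 5928798


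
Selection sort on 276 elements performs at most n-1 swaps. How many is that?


Each of the 275 passes places one element in its final position.
Pass 1: swap minimum into position 0
Pass 2: swap minimum of remaining into position 1
...
Pass 275: last two elements, one swap
Maximum swaps = 276 - 1 = 275


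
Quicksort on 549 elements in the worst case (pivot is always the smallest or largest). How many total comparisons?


In the worst case, each partition step picks the worst pivot:
  Partition 1: 548 comparisons (n-1 elements to compare)
  Partition 2: 547 comparisons
  Partition 3: 546 comparisons
  Partition 4: 545 comparisons
  Partition 5: 544 comparisons
  ...
  Last partition: 0 comparisons
Total = (n-1) + (n-2) + ... + 1 + 0 = n*(n-1)/2
= 549*548/2 = 150426


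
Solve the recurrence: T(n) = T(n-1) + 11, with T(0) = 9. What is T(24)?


Unrolling the recurrence:
T(24) = T(23) + 11
       = T(22) + 11 + 11
       = T(21) + 11*3
       ...
       = T(0) + 11*24
       = 9 + 264 = 273


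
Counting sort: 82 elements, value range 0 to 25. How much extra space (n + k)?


n = 82 (output array)
k = 26 (count array for 26 distinct values)
Extra space = 82 + 26 = 108


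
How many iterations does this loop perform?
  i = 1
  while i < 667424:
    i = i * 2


The loop variable doubles each iteration:
i = 1 -> 2 -> 4 -> 8 -> 16 -> 32 -> 64 -> 128 -> 256 -> 512 -> 1024 -> 2048 -> 4096 -> 8192 -> 16384 -> 32768 -> 65536 -> 131072 -> 262144 -> 524288 -> 1048576 (stop, 1048576 >= 667424)
Number of doublings = ceil(log2(667424)) = 20


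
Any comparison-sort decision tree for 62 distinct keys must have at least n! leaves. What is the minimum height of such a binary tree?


A binary decision tree of height h has at most 2^h leaves and needs at least n! of them, so h >= ceil(log2(n!)).
62! is far too large to multiply out, so use Stirling's series:
  ln(n!) ~ n ln n - n + (1/2) ln(2 pi n) + 1/(12n)  (error below 1/(360 n^3), negligible here)
  ln(62) = 4.1271344
  n ln n = 62 * 4.1271344 = 255.8823
  (1/2) ln(2 pi * 62) = (1/2) ln(389.5575) = 2.9825
  1/(12*62) = 0.0013
  ln(62!) ~ 255.8823 - 62 + 2.9825 + 0.0013 = 196.8661
Convert to base 2: log2(62!) = 196.8661 / ln 2 = 196.8661 / 0.69314718 = 284.0177
ceil(284.0177) = 285


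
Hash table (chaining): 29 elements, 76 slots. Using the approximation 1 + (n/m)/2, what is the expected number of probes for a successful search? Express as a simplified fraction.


Computing expected probes:
alpha = 29/76
= 1 + alpha/2
= 1 + 29/(2*76)
= (2*76 + 29) / (2*76)
= 181/152


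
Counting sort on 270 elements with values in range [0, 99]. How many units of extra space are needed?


Output array size: 270 (to store sorted result)
Count array size: 100 (one slot per possible value, range 0 to 99)
Total extra space = 270 + 100 = 370


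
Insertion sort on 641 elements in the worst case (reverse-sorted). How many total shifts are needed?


In the worst case (reverse-sorted), each element shifts past all previous:
  Element 1: 1 shifts
  Element 2: 2 shifts
  Element 3: 3 shifts
  Element 4: 4 shifts
  Element 5: 5 shifts
  ...
  Element 640: 640 shifts
Total = 1 + 2 + ... + 640
= 641*(641-1)/2 = 205120


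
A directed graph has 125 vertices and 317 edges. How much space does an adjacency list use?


Adjacency list: one list head per vertex + one entry per edge
Vertex heads: 125
Edge entries: 317
Total = 125 + 317 = 442


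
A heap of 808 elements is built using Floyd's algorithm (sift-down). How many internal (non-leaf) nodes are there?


Leaf nodes occupy roughly half the array.
Sift-down is called for each internal node, starting from the last one.
Internal nodes = floor(n/2) = floor(808/2) = 404


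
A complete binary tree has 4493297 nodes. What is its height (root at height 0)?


In a complete binary tree, level k holds nodes 2^k .. 2^(k+1)-1 (1-indexed).
Height = floor(log2(n)) = floor(log2(4493297)) = 22
Check: 2^22 = 4194304 <= 4493297 < 8388608 = 2^23


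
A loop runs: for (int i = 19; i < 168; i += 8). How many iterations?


Loop starts at i = 19, increments by 8, stops when i >= 168.
Number of iterations = ceil((168 - 19) / 8)
= ceil(149 / 8)
= 19


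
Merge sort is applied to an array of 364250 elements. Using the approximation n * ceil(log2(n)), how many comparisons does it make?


Merge sort divides the array into halves recursively.
Number of levels = ceil(log2(364250)) = 19
At each level, approximately n = 364250 comparisons are needed for merging.
Total comparisons ~ n * ceil(log2(n)) = 364250 * 19 = 6920750


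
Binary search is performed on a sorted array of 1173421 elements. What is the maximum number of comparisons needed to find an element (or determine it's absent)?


Binary search halves the search space each comparison:
  Step 1: search space = 1173421 -> 586710
  Step 2: search space = 586710 -> 293355
  Step 3: search space = 293355 -> 146677
  Step 4: search space = 146677 -> 73338
  Step 5: search space = 73338 -> 36669
  Step 6: search space = 36669 -> 18334
  Step 7: search space = 18334 -> 9167
  Step 8: search space = 9167 -> 4583
  Step 9: search space = 4583 -> 2291
  Step 10: search space = 2291 -> 1145
  Step 11: search space = 1145 -> 572
  Step 12: search space = 572 -> 286
  Step 13: search space = 286 -> 143
  Step 14: search space = 143 -> 71
  Step 15: search space = 71 -> 35
  Step 16: search space = 35 -> 17
  Step 17: search space = 17 -> 8
  Step 18: search space = 8 -> 4
  Step 19: search space = 4 -> 2
  Step 20: search space = 2 -> 1
  Step 21: search space = 1 (final check)
Maximum comparisons = floor(log2(1173421)) + 1 = 20 + 1 = 21


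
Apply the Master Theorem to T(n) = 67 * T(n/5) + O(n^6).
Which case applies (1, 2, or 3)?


The Master Theorem: T(n) = a*T(n/b) + O(n^c)
  a = 67, b = 5, c = 6
log_b(a) = log_5(67) ~ 2.613
Compare b^c with a: 5^6 = 15625 > 67, so c > log_b(a).
Since c > log_b(a), Case 3 applies.
T(n) = O(n^6)
Master Theorem case = 3


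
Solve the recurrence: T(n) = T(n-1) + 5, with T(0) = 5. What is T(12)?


Unrolling the recurrence:
T(12) = T(11) + 5
       = T(10) + 5 + 5
       = T(9) + 5*3
       ...
       = T(0) + 5*12
       = 5 + 60 = 65


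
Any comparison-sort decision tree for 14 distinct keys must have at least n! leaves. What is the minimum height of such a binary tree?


A binary decision tree of height h has at most 2^h leaves and needs at least n! of them, so h >= ceil(log2(n!)).
Compute 14! as a running product:
  x2 = 2, x3 = 6, x4 = 24, x5 = 120
  x6 = 720, x7 = 5040, x8 = 40320, x9 = 362880
  x10 = 3628800, x11 = 39916800, x12 = 479001600, x13 = 6227020800
  x14 = 87178291200
14! = 87178291200
Bracket between powers of 2:
  2^36 = 68719476736 < 87178291200 <= 137438953472 = 2^37
So ceil(log2(14!)) = 37


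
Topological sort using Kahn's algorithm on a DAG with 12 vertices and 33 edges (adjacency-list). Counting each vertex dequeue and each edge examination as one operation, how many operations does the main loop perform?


Kahn's algorithm:
  1. Compute in-degrees: O(V + E)
  2. Process queue: each vertex dequeued once (O(V))
     each edge examined once (O(E))
Total = V + E = 12 + 33 = 45


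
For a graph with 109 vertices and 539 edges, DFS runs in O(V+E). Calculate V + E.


A full DFS traversal visits each vertex once and examines each edge once.
V = 109
E = 539
Sum = 109 + 539 = 648


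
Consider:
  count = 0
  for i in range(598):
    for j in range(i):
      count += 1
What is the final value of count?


For each i, the inner loop runs i times:
  i=0: inner runs 0 times
  i=1: inner runs 1 time
  i=2: inner runs 2 times
  i=3: inner runs 3 times
  i=4: inner runs 4 times
  i=5: inner runs 5 times
  i=6: inner runs 6 times
  i=7: inner runs 7 times
  ...
Total = 0 + 1 + 2 + ... + 597 = 598*(598-1)/2 = 178503


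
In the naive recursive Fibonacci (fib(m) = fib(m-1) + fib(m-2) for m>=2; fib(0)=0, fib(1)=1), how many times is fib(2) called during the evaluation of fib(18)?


Let N(m) = number of times fib(m) is called while evaluating fib(18).
N(18) = 1 (the initial call).
N(17) = 1 (only fib(18) calls it).
For 1 <= m <= 16: fib(m) is called by fib(m+1) and fib(m+2), so
  N(m) = N(m+1) + N(m+2).
fib(0) is called only by fib(2), so N(0) = N(2).
Walk down from m=18:
  N(18)=1, N(17)=1, N(16)=2, N(15)=3, N(14)=5, N(13)=8, N(12)=13, N(11)=21, N(10)=34, N(9)=55, N(8)=89, N(7)=144, N(6)=233, N(5)=377, N(4)=610, N(3)=987, N(2)=1597
N(2) = 1597


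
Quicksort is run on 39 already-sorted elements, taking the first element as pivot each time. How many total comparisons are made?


Sum of comparisons per partition:
38 + 37 + ... + 1 + 0
= 39 * (39 - 1) / 2
= 39 * 38 / 2
= 741


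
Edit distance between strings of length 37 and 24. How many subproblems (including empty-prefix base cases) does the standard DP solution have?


The table includes base cases (empty prefixes).
Rows: (m+1) = 38
Columns: (n+1) = 25
Total = 38 * 25 = 950


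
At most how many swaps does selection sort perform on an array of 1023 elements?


Each of the 1022 passes places one element in its final position.
Pass 1: swap minimum into position 0
Pass 2: swap minimum of remaining into position 1
...
Pass 1022: last two elements, one swap
Maximum swaps = 1023 - 1 = 1022


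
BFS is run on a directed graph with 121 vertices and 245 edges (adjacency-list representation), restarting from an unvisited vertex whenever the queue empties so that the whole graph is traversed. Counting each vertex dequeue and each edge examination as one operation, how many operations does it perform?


A full BFS traversal dequeues each vertex exactly once and examines each directed edge exactly once.
V = 121 (vertex processing cost)
E = 245 (edge examination cost)
Total operations proportional to V + E = 121 + 245 = 366


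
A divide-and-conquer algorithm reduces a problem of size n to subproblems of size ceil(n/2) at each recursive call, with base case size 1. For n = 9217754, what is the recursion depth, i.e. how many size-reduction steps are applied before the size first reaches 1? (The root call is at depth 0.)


Each step divides the size by 2 (rounding up); after k steps the size is ceil(n/2^k), which equals 1 exactly when 2^k >= n.
So the depth is the smallest k with 2^k >= 9217754, i.e. ceil(log_2(9217754)).
2^23 = 8388608 < 9217754 <= 16777216 = 2^24
Recursion depth = 24


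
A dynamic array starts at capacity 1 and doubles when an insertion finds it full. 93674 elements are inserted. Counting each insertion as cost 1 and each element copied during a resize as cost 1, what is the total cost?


n = 93674
Insertion costs: 93674
Resizes copy 1, 2, 4, ... up to the largest power of 2 that is <= n-1 = 93673, i.e. 65536.
Copy costs = 1 + 2 + 4 + 8 + 16 + 32 + 64 + 128 + 256 + 512 + 1024 + 2048 + 4096 + 8192 + 16384 + 32768 + 65536 = 131071
Total = 93674 + 131071 = 224745


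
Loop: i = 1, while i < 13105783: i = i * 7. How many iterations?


i multiplies by 7 each step:
i = 1 -> 7 -> 49 -> 343 -> 2401 -> 16807 -> 117649 -> 823543 -> 5764801 -> 40353607 (stop)
Iterations = ceil(log_7(13105783)) = 9


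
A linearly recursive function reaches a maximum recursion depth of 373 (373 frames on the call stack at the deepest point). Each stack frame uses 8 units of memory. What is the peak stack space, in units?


Maximum recursion depth = 373 frames
Memory per frame = 8 units
Total stack space = depth * frame_size
= 373 * 8 = 2984


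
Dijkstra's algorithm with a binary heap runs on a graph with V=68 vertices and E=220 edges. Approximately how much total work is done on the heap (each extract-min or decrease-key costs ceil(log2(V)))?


Dijkstra with a binary heap: each vertex is extracted once, each edge may relax once.
Each heap operation costs O(log V).
V + E = 68 + 220 = 288
ceil(log2(68)) = 7 (since 2^6 = 64 < 68 <= 128 = 2^7)
Total heap work = (V+E) * ceil(log2(V)) = 288 * 7 = 2016


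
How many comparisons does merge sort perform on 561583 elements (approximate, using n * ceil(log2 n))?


Recursion depth: ceil(log2(561583)) = 20
Each recursion level merges n = 561583 elements
Total = 561583 * 20 = 11231660


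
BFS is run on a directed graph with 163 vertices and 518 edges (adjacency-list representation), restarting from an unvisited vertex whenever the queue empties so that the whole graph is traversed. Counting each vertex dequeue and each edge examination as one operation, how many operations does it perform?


A full BFS traversal dequeues each vertex exactly once and examines each directed edge exactly once.
V = 163 (vertex processing cost)
E = 518 (edge examination cost)
Total operations proportional to V + E = 163 + 518 = 681


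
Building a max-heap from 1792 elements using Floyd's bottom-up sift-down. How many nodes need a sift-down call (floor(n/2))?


In a heap of 1792 elements (0-indexed array):
  Last element index: 1791
  Parent of last element: floor((1791 - 1) / 2) = 895
  Internal nodes: indices 0 to 895
  Count = floor(1792/2) = 896


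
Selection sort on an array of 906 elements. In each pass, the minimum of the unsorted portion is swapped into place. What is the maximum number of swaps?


Selection sort performs one swap per pass:
  Pass 1: find min in positions 0 to 905, swap with position 0
  Pass 2: find min in positions 1 to 905, swap with position 1
  Pass 3: find min in positions 2 to 905, swap with position 2
  Pass 4: find min in positions 3 to 905, swap with position 3
  Pass 5: find min in positions 4 to 905, swap with position 4
  ... (900 more passes)
Total passes (and swaps) = n - 1 = 906 - 1 = 905


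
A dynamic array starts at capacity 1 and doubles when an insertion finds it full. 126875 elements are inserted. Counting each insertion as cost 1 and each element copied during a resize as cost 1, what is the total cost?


n = 126875
Insertion costs: 126875
Resizes copy 1, 2, 4, ... up to the largest power of 2 that is <= n-1 = 126874, i.e. 65536.
Copy costs = 1 + 2 + 4 + 8 + 16 + 32 + 64 + 128 + 256 + 512 + 1024 + 2048 + 4096 + 8192 + 16384 + 32768 + 65536 = 131071
Total = 126875 + 131071 = 257946


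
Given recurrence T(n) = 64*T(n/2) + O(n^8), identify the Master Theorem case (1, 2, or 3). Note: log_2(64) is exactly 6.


Master Theorem parameters: a=64, b=2, c=8
log_b(a) = 6
Compare b^c with a: 2^8 = 256 > 64, so c > log_b(a).
Comparing c=8 vs log_b(a)=6:
8 > 6 => Case 3
Result: T(n) = O(n^8)
Master Theorem case = 3


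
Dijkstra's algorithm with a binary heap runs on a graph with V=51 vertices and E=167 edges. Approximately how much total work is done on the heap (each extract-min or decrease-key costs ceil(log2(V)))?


Dijkstra with a binary heap: each vertex is extracted once, each edge may relax once.
Each heap operation costs O(log V).
V + E = 51 + 167 = 218
ceil(log2(51)) = 6 (since 2^5 = 32 < 51 <= 64 = 2^6)
Total heap work = (V+E) * ceil(log2(V)) = 218 * 6 = 1308


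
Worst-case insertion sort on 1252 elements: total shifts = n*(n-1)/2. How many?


Sum of shifts = 1 + 2 + 3 + ... + 1251
= 1252 * 1251 / 2
= 1566252 / 2
= 783126


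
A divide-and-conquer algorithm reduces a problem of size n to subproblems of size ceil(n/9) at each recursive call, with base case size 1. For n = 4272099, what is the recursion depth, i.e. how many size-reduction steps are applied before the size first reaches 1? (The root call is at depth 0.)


Each step divides the size by 9 (rounding up); after k steps the size is ceil(n/9^k), which equals 1 exactly when 9^k >= n.
So the depth is the smallest k with 9^k >= 4272099, i.e. ceil(log_9(4272099)).
9^6 = 531441 < 4272099 <= 4782969 = 9^7
Recursion depth = 7


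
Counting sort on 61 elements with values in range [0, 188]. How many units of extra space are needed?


Output array size: 61 (to store sorted result)
Count array size: 189 (one slot per possible value, range 0 to 188)
Total extra space = 61 + 189 = 250


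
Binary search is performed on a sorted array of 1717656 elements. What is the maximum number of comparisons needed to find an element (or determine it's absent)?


Binary search halves the search space each comparison:
  Step 1: search space = 1717656 -> 858828
  Step 2: search space = 858828 -> 429414
  Step 3: search space = 429414 -> 214707
  Step 4: search space = 214707 -> 107353
  Step 5: search space = 107353 -> 53676
  Step 6: search space = 53676 -> 26838
  Step 7: search space = 26838 -> 13419
  Step 8: search space = 13419 -> 6709
  Step 9: search space = 6709 -> 3354
  Step 10: search space = 3354 -> 1677
  Step 11: search space = 1677 -> 838
  Step 12: search space = 838 -> 419
  Step 13: search space = 419 -> 209
  Step 14: search space = 209 -> 104
  Step 15: search space = 104 -> 52
  Step 16: search space = 52 -> 26
  Step 17: search space = 26 -> 13
  Step 18: search space = 13 -> 6
  Step 19: search space = 6 -> 3
  Step 20: search space = 3 -> 1
  Step 21: search space = 1 (final check)
Maximum comparisons = floor(log2(1717656)) + 1 = 20 + 1 = 21


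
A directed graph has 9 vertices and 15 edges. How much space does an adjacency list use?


Adjacency list: one list head per vertex + one entry per edge
Vertex heads: 9
Edge entries: 15
Total = 9 + 15 = 24


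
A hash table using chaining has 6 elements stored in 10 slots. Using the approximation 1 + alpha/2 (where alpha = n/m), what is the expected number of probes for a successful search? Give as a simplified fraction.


Load factor alpha = n/m = 6/10
Expected probes = 1 + alpha/2 = 1 + 6/(2*10)
= 1 + 6/20
= 20/20 + 6/20
= 26/20
Simplify: 13/10


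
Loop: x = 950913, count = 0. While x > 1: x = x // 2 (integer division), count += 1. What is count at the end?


The variable x halves each step:
x = 950913 -> 475456 -> 237728 -> 118864 -> 59432 -> 29716 -> 14858 -> 7429 -> 3714 -> 1857 -> 928 -> 464 -> 232 -> 116 -> 58 -> 29 -> 14 -> 7 -> 3 -> 1
Number of halvings = floor(log2(950913)) = 19


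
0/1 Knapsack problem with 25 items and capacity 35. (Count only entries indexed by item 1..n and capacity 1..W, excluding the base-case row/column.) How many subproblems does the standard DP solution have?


The DP table is indexed by (item, capacity).
Rows: 25 items
Columns: 35 capacity values (1 to W)
Total subproblems = 25 * 35 = 875


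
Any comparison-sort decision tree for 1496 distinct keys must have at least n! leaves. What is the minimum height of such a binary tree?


A binary decision tree of height h has at most 2^h leaves and needs at least n! of them, so h >= ceil(log2(n!)).
1496! is far too large to multiply out, so use Stirling's series:
  ln(n!) ~ n ln n - n + (1/2) ln(2 pi n) + 1/(12n)  (error below 1/(360 n^3), negligible here)
  ln(1496) = 7.3105502
  n ln n = 1496 * 7.3105502 = 10936.5831
  (1/2) ln(2 pi * 1496) = (1/2) ln(9399.6452) = 4.5742
  1/(12*1496) = 0.0001
  ln(1496!) ~ 10936.5831 - 1496 + 4.5742 + 0.0001 = 9445.1574
Convert to base 2: log2(1496!) = 9445.1574 / ln 2 = 9445.1574 / 0.69314718 = 13626.4818
ceil(13626.4818) = 13627


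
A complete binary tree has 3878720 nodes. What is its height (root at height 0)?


In a complete binary tree, level k holds nodes 2^k .. 2^(k+1)-1 (1-indexed).
Height = floor(log2(n)) = floor(log2(3878720)) = 21
Check: 2^21 = 2097152 <= 3878720 < 4194304 = 2^22


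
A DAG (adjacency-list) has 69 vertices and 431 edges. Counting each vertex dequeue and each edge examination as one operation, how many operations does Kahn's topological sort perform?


V = 69 (vertex processing)
E = 431 (edge processing)
V + E = 69 + 431 = 500


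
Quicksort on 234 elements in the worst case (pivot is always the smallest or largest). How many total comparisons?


In the worst case, each partition step picks the worst pivot:
  Partition 1: 233 comparisons (n-1 elements to compare)
  Partition 2: 232 comparisons
  Partition 3: 231 comparisons
  Partition 4: 230 comparisons
  Partition 5: 229 comparisons
  ...
  Last partition: 0 comparisons
Total = (n-1) + (n-2) + ... + 1 + 0 = n*(n-1)/2
= 234*233/2 = 27261


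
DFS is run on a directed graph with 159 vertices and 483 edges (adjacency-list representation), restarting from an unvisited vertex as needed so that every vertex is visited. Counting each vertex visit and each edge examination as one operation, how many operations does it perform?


A full DFS traversal processes each vertex exactly once (push/pop on stack).
Each directed edge is examined once.
V = 159, E = 483
V + E = 642


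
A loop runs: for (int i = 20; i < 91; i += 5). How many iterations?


Loop starts at i = 20, increments by 5, stops when i >= 91.
Number of iterations = ceil((91 - 20) / 5)
= ceil(71 / 5)
= 15


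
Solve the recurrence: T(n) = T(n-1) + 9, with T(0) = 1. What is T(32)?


Unrolling the recurrence:
T(32) = T(31) + 9
       = T(30) + 9 + 9
       = T(29) + 9*3
       ...
       = T(0) + 9*32
       = 1 + 288 = 289


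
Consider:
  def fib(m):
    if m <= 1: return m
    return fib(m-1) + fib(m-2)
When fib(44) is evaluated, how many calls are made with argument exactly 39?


Let N(m) = number of times fib(m) is called while evaluating fib(44).
N(44) = 1 (the initial call).
N(43) = 1 (only fib(44) calls it).
For 1 <= m <= 42: fib(m) is called by fib(m+1) and fib(m+2), so
  N(m) = N(m+1) + N(m+2).
fib(0) is called only by fib(2), so N(0) = N(2).
Walk down from m=44:
  N(44)=1, N(43)=1, N(42)=2, N(41)=3, N(40)=5, N(39)=8
N(39) = 8


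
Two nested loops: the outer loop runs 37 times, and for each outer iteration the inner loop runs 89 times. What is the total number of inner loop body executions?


Outer loop: 37 iterations
Inner loop: 89 iterations per outer iteration
Total = 37 * 89 = 3293


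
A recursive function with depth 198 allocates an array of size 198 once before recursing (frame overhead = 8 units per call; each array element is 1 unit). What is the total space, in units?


Array allocation: 198 units (allocated once)
Stack frames: 198 deep * 8 per frame = 1584 units
Total = 198 + 1584 = 1782


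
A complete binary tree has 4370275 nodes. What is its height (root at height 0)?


In a complete binary tree, level k holds nodes 2^k .. 2^(k+1)-1 (1-indexed).
Height = floor(log2(n)) = floor(log2(4370275)) = 22
Check: 2^22 = 4194304 <= 4370275 < 8388608 = 2^23


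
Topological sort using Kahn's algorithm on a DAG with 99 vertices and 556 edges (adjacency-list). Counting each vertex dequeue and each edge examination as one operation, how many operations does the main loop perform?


Kahn's algorithm:
  1. Compute in-degrees: O(V + E)
  2. Process queue: each vertex dequeued once (O(V))
     each edge examined once (O(E))
Total = V + E = 99 + 556 = 655


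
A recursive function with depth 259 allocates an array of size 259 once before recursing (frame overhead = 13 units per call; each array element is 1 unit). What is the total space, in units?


Array allocation: 259 units (allocated once)
Stack frames: 259 deep * 13 per frame = 3367 units
Total = 259 + 3367 = 3626


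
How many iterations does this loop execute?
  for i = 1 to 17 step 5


The loop variable i takes values starting at 1 and increments by 5 each iteration.
Sequence: i = 1, 6, 11, 16
The upper bound 17 is inclusive, so the count is floor((last - first) / step) + 1:
floor((17 - 1) / 5) + 1 = floor(16/5) + 1 = 3 + 1 = 4


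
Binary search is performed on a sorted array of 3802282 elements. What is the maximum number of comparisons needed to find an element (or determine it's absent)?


Binary search halves the search space each comparison:
  Step 1: search space = 3802282 -> 1901141
  Step 2: search space = 1901141 -> 950570
  Step 3: search space = 950570 -> 475285
  Step 4: search space = 475285 -> 237642
  Step 5: search space = 237642 -> 118821
  Step 6: search space = 118821 -> 59410
  Step 7: search space = 59410 -> 29705
  Step 8: search space = 29705 -> 14852
  Step 9: search space = 14852 -> 7426
  Step 10: search space = 7426 -> 3713
  Step 11: search space = 3713 -> 1856
  Step 12: search space = 1856 -> 928
  Step 13: search space = 928 -> 464
  Step 14: search space = 464 -> 232
  Step 15: search space = 232 -> 116
  Step 16: search space = 116 -> 58
  Step 17: search space = 58 -> 29
  Step 18: search space = 29 -> 14
  Step 19: search space = 14 -> 7
  Step 20: search space = 7 -> 3
  Step 21: search space = 3 -> 1
  Step 22: search space = 1 (final check)
Maximum comparisons = floor(log2(3802282)) + 1 = 21 + 1 = 22
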